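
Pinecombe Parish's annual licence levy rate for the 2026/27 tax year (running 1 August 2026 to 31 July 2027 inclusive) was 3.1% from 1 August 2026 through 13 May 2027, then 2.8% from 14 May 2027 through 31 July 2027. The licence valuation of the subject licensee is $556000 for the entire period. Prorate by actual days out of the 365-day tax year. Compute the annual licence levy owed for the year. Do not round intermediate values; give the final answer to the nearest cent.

$16874.98

1 August 2026 – 13 May 2027: 286 days at 3.1% → $556000 × 3.1% × 286/365 = $13505.4685
14 May – 31 July 2027: 79 days at 2.8% → $556000 × 2.8% × 79/365 = $3369.5123
Total = $16874.9808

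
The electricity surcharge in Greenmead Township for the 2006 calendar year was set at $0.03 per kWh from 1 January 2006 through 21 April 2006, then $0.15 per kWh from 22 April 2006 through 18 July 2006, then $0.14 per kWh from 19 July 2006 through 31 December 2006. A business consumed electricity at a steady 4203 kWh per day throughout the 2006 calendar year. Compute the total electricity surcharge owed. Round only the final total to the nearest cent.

1 January – 21 April 2006: 111 days × 4203 kWh/day = 466,533 kWh at $0.03/kWh → $13,995.99
22 April – 18 July 2006: 88 days × 4203 kWh/day = 369,864 kWh at $0.15/kWh → $55,479.60
19 July – 31 December 2006: 166 days × 4203 kWh/day = 697,698 kWh at $0.14/kWh → $97,677.72

$167,153.31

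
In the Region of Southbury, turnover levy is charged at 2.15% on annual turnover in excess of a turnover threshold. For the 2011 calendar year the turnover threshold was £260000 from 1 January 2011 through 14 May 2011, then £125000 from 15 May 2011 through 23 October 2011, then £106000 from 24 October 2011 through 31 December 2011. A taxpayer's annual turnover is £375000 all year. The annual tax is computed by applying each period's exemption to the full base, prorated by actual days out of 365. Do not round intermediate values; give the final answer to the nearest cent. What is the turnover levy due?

£4386.65

1 January – 14 May 2011: 134 days, exemption £260000 → (£375000 − £260000) × 2.15% × 134/365 = £907.7123
15 May – 23 October 2011: 162 days, exemption £125000 → (£375000 − £125000) × 2.15% × 162/365 = £2385.6164
24 October – 31 December 2011: 69 days, exemption £106000 → (£375000 − £106000) × 2.15% × 69/365 = £1093.3192
Total = £4386.6479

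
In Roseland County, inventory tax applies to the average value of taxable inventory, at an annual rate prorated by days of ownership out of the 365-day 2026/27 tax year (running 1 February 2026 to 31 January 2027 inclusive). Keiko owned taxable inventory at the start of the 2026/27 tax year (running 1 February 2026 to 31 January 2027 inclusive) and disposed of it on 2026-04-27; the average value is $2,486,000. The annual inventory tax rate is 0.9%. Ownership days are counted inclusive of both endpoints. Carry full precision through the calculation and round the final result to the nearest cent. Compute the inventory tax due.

$5,271.68

Days held (2026-02-01 to 2026-04-27): 86 out of 365
Tax = $2,486,000 × 0.9% × 86/365 = $5,271.6822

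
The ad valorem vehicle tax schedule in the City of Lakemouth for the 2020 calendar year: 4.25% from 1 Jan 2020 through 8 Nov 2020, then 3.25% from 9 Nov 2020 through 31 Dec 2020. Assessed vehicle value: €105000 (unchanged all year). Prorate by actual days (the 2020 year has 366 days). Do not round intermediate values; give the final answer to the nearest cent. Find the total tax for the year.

€4310.45

1 Jan – 8 Nov 2020: 313 days at 4.25% → €105000 × 4.25% × 313/366 = €3816.2910
9 Nov – 31 Dec 2020: 53 days at 3.25% → €105000 × 3.25% × 53/366 = €494.1598
Total = €4310.4508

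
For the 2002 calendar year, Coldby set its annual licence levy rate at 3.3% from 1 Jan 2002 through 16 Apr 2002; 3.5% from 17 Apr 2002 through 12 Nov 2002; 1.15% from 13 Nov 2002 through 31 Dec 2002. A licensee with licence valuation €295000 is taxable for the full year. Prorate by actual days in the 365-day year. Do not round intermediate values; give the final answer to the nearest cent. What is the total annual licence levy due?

€9222.99

1 Jan – 16 Apr 2002: 106 days at 3.3% → €295000 × 3.3% × 106/365 = €2827.1507
17 Apr – 12 Nov 2002: 210 days at 3.5% → €295000 × 3.5% × 210/365 = €5940.4110
13 Nov – 31 Dec 2002: 49 days at 1.15% → €295000 × 1.15% × 49/365 = €455.4315
Total = €9222.9932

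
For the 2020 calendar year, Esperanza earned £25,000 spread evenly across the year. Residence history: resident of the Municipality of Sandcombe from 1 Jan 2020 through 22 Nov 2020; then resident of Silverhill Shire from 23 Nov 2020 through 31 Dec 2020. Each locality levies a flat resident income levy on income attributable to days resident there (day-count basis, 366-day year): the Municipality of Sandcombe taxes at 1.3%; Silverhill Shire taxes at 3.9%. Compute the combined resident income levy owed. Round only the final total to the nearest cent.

£394.26

The Municipality of Sandcombe, 1 Jan – 22 Nov 2020: 327 days → £25,000 × 1.3% × 327/366 = £290.3689
Silverhill Shire, 23 Nov – 31 Dec 2020: 39 days → £25,000 × 3.9% × 39/366 = £103.8934
Total = £394.2623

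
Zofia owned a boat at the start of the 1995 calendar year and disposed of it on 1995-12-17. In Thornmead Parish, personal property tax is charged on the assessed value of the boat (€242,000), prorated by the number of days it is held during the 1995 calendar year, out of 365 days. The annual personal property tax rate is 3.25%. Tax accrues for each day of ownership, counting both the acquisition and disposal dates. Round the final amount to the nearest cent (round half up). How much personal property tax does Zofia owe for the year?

€7,563.33

Days held (1995-01-01 to 1995-12-17): 351 out of 365
Tax = €242,000 × 3.25% × 351/365 = €7,563.3288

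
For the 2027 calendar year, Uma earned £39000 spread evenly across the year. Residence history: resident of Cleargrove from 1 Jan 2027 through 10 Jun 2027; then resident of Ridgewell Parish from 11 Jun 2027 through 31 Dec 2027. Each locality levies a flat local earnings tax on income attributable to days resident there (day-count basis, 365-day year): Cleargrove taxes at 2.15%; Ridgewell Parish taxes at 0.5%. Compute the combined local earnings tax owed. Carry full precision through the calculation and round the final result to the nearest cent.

£478.85

Cleargrove, 1 Jan – 10 Jun 2027: 161 days → £39000 × 2.15% × 161/365 = £369.8589
Ridgewell Parish, 11 Jun – 31 Dec 2027: 204 days → £39000 × 0.5% × 204/365 = £108.9863
Total = £478.8452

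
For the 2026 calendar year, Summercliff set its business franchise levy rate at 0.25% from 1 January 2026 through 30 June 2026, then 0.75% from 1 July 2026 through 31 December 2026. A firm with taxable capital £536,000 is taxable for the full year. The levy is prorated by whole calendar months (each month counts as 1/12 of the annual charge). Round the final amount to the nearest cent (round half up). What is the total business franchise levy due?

£2,680.00

1 January – 30 June 2026: 6 months at 0.25% → £536,000 × 0.25% × 6/12 = £670.0000
1 July – 31 December 2026: 6 months at 0.75% → £536,000 × 0.75% × 6/12 = £2,010.0000
Total = £2,680.0000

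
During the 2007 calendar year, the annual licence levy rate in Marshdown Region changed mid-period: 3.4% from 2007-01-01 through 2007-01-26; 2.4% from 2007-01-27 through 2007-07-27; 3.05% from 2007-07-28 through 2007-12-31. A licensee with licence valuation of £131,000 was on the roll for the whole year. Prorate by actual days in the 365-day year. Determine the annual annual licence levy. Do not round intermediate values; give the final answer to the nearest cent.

2007-01-01 to 2007-01-26: 26 days at 3.4% → £131,000 × 3.4% × 26/365 = £317.2712
2007-01-27 to 2007-07-27: 182 days at 2.4% → £131,000 × 2.4% × 182/365 = £1,567.6932
2007-07-28 to 2007-12-31: 157 days at 3.05% → £131,000 × 3.05% × 157/365 = £1,718.6123
Total = £3,603.5767

£3,603.58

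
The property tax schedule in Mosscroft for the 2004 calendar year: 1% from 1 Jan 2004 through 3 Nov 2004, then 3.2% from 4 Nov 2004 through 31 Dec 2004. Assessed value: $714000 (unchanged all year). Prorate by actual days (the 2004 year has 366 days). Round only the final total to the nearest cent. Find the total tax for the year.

1 Jan – 3 Nov 2004: 308 days at 1% → $714000 × 1% × 308/366 = $6008.5246
4 Nov – 31 Dec 2004: 58 days at 3.2% → $714000 × 3.2% × 58/366 = $3620.7213
Total = $9629.2459

$9629.25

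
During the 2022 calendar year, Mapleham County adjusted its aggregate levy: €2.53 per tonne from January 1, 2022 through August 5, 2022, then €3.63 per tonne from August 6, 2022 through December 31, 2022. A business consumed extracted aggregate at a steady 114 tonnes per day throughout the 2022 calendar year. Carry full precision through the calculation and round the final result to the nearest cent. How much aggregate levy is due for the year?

January 1 – August 5, 2022: 217 days × 114 tonnes/day = 24,738 tonnes at €2.53/tonne → €62587.14
August 6 – December 31, 2022: 148 days × 114 tonnes/day = 16,872 tonnes at €3.63/tonne → €61245.36

€123832.50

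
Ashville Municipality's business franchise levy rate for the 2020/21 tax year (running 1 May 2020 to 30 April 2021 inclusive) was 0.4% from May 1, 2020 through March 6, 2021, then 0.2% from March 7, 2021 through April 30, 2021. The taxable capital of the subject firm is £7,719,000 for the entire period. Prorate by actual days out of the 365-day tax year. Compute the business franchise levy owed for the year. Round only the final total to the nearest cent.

£28,549.73

May 1, 2020 – March 6, 2021: 310 days at 0.4% → £7,719,000 × 0.4% × 310/365 = £26,223.4521
March 7 – April 30, 2021: 55 days at 0.2% → £7,719,000 × 0.2% × 55/365 = £2,326.2740
Total = £28,549.7260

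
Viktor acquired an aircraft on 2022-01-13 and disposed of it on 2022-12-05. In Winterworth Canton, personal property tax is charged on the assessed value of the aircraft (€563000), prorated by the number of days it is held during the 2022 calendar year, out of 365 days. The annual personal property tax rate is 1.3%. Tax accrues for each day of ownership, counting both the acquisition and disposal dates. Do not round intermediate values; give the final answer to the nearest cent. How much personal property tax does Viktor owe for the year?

€6557.02

Days held (2022-01-13 to 2022-12-05): 327 out of 365
Tax = €563000 × 1.3% × 327/365 = €6557.0219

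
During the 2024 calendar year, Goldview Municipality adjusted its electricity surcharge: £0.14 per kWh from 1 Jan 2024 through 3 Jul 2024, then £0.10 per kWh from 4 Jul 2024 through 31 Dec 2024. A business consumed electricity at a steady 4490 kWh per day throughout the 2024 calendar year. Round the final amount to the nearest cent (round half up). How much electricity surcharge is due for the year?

£197560.00

1 Jan – 3 Jul 2024: 185 days × 4490 kWh/day = 830,650 kWh at £0.14/kWh → £116291.00
4 Jul – 31 Dec 2024: 181 days × 4490 kWh/day = 812,690 kWh at £0.10/kWh → £81269.00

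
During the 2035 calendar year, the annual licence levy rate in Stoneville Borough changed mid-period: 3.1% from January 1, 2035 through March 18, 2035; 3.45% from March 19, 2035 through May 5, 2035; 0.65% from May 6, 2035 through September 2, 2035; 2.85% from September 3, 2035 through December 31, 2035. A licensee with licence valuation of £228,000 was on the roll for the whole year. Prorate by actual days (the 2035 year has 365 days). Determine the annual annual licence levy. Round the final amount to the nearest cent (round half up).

£5,149.05

January 1 – March 18, 2035: 77 days at 3.1% → £228,000 × 3.1% × 77/365 = £1,491.0575
March 19 – May 5, 2035: 48 days at 3.45% → £228,000 × 3.45% × 48/365 = £1,034.4329
May 6 – September 2, 2035: 120 days at 0.65% → £228,000 × 0.65% × 120/365 = £487.2329
September 3 – December 31, 2035: 120 days at 2.85% → £228,000 × 2.85% × 120/365 = £2,136.3288
Total = £5,149.0521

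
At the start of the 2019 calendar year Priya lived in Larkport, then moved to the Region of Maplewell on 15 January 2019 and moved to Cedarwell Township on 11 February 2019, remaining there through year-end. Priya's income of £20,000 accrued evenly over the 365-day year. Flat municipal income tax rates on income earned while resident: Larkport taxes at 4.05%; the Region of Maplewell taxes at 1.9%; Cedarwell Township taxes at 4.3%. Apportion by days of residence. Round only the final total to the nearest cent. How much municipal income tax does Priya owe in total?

£822.58

Larkport, 1 January – 14 January 2019: 14 days → £20,000 × 4.05% × 14/365 = £31.0685
The Region of Maplewell, 15 January – 10 February 2019: 27 days → £20,000 × 1.9% × 27/365 = £28.1096
Cedarwell Township, 11 February – 31 December 2019: 324 days → £20,000 × 4.3% × 324/365 = £763.3973
Total = £822.5753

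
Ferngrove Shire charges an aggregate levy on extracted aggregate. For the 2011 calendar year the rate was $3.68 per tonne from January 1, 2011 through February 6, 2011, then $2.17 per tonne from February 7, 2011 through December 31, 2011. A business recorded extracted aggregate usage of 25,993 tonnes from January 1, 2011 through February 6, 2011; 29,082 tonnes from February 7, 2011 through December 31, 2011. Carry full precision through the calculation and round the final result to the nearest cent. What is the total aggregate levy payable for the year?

$158,762.18

January 1 – February 6, 2011: 25,993 tonnes at $3.68/tonne → $95,654.24
February 7 – December 31, 2011: 29,082 tonnes at $2.17/tonne → $63,107.94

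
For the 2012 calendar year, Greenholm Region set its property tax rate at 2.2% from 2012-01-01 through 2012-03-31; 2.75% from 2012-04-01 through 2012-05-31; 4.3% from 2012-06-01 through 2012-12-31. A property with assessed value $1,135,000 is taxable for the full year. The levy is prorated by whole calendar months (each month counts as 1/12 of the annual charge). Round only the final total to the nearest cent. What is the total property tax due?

2012-01-01 to 2012-03-31: 3 months at 2.2% → $1,135,000 × 2.2% × 3/12 = $6,242.5000
2012-04-01 to 2012-05-31: 2 months at 2.75% → $1,135,000 × 2.75% × 2/12 = $5,202.0833
2012-06-01 to 2012-12-31: 7 months at 4.3% → $1,135,000 × 4.3% × 7/12 = $28,469.5833
Total = $39,914.1667

$39,914.17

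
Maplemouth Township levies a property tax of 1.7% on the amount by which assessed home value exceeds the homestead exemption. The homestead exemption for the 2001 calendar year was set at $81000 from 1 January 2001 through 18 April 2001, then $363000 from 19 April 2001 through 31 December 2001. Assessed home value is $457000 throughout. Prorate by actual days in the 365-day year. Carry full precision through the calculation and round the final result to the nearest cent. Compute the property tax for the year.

1 January – 18 April 2001: 108 days, exemption $81000 → ($457000 − $81000) × 1.7% × 108/365 = $1891.3315
19 April – 31 December 2001: 257 days, exemption $363000 → ($457000 − $363000) × 1.7% × 257/365 = $1125.1671
Total = $3016.4986

$3016.50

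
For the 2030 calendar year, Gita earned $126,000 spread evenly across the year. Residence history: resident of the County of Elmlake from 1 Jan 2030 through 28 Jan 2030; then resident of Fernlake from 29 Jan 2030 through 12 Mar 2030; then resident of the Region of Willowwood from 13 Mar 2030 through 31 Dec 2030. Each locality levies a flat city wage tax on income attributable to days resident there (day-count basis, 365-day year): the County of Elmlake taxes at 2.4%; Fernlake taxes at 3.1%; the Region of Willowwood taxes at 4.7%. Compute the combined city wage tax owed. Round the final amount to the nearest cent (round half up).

The County of Elmlake, 1 Jan – 28 Jan 2030: 28 days → $126,000 × 2.4% × 28/365 = $231.9781
Fernlake, 29 Jan – 12 Mar 2030: 43 days → $126,000 × 3.1% × 43/365 = $460.1589
The Region of Willowwood, 13 Mar – 31 Dec 2030: 294 days → $126,000 × 4.7% × 294/365 = $4,770.0493
Total = $5,462.1863

$5,462.19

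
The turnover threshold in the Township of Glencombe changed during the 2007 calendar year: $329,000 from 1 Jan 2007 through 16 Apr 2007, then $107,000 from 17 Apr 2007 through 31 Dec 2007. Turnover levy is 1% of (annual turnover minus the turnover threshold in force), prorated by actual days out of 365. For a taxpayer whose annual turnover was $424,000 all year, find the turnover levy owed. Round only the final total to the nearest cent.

$2,525.29

1 Jan – 16 Apr 2007: 106 days, exemption $329,000 → ($424,000 − $329,000) × 1% × 106/365 = $275.8904
17 Apr – 31 Dec 2007: 259 days, exemption $107,000 → ($424,000 − $107,000) × 1% × 259/365 = $2,249.3973
Total = $2,525.2877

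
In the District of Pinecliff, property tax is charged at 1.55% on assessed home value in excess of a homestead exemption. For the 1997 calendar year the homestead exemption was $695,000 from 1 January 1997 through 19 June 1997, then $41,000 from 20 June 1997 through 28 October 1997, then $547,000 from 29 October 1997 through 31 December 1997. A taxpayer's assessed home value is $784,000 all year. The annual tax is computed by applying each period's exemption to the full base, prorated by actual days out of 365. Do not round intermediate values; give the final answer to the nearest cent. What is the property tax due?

1 January – 19 June 1997: 170 days, exemption $695,000 → ($784,000 − $695,000) × 1.55% × 170/365 = $642.5068
20 June – 28 October 1997: 131 days, exemption $41,000 → ($784,000 − $41,000) × 1.55% × 131/365 = $4,133.3192
29 October – 31 December 1997: 64 days, exemption $547,000 → ($784,000 − $547,000) × 1.55% × 64/365 = $644.1205
Total = $5,419.9466

$5,419.95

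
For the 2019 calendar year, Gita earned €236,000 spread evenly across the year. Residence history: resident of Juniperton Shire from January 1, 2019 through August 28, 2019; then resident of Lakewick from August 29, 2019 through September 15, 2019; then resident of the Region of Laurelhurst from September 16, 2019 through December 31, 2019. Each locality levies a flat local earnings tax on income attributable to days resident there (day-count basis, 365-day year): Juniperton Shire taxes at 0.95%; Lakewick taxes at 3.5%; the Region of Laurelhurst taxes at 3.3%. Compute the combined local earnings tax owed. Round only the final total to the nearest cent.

€4,164.59

Juniperton Shire, January 1 – August 28, 2019: 240 days → €236,000 × 0.95% × 240/365 = €1,474.1918
Lakewick, August 29 – September 15, 2019: 18 days → €236,000 × 3.5% × 18/365 = €407.3425
The Region of Laurelhurst, September 16 – December 31, 2019: 107 days → €236,000 × 3.3% × 107/365 = €2,283.0575
Total = €4,164.5918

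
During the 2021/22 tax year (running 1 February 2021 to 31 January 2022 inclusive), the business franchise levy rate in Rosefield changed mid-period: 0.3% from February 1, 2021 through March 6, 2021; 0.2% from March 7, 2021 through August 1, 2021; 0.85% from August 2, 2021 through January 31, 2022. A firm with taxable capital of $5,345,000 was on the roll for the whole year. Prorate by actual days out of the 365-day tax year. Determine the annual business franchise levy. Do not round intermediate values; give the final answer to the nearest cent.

$28,606.73

February 1 – March 6, 2021: 34 days at 0.3% → $5,345,000 × 0.3% × 34/365 = $1,493.6712
March 7 – August 1, 2021: 148 days at 0.2% → $5,345,000 × 0.2% × 148/365 = $4,334.5753
August 2, 2021 – January 31, 2022: 183 days at 0.85% → $5,345,000 × 0.85% × 183/365 = $22,778.4863
Total = $28,606.7329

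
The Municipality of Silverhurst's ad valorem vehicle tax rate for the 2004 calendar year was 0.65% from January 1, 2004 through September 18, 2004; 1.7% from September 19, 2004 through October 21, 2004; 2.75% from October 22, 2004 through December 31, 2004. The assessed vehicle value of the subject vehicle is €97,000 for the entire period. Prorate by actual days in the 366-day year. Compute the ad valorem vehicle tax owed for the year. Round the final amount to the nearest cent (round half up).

€1,117.49

January 1 – September 18, 2004: 262 days at 0.65% → €97,000 × 0.65% × 262/366 = €451.3415
September 19 – October 21, 2004: 33 days at 1.7% → €97,000 × 1.7% × 33/366 = €148.6803
October 22 – December 31, 2004: 71 days at 2.75% → €97,000 × 2.75% × 71/366 = €517.4658
Total = €1,117.4877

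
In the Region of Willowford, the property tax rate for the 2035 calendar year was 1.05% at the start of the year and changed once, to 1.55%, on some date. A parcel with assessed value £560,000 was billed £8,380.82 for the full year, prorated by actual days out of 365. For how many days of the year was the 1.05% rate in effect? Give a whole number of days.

Let d = days at the first rate; then 365 − d days at the second rate.
£560,000 × [1.05%·d + 1.55%·(365−d)] / 365 = £8,380.82
Solving gives d = 39, so the new rate took effect on 9 Feb 2035.

39 days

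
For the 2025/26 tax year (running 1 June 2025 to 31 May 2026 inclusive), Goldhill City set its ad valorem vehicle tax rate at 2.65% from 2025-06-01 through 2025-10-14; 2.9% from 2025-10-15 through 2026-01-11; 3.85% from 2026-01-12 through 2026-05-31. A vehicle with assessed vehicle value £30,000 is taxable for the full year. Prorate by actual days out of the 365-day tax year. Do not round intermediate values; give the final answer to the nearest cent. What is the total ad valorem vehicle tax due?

2025-06-01 to 2025-10-14: 136 days at 2.65% → £30,000 × 2.65% × 136/365 = £296.2192
2025-10-15 to 2026-01-11: 89 days at 2.9% → £30,000 × 2.9% × 89/365 = £212.1370
2026-01-12 to 2026-05-31: 140 days at 3.85% → £30,000 × 3.85% × 140/365 = £443.0137
Total = £951.3699

£951.37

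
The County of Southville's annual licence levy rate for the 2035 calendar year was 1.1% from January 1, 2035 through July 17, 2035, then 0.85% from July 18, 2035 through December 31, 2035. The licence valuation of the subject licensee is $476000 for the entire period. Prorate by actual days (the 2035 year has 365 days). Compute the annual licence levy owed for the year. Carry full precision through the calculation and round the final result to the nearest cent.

January 1 – July 17, 2035: 198 days at 1.1% → $476000 × 1.1% × 198/365 = $2840.3507
July 18 – December 31, 2035: 167 days at 0.85% → $476000 × 0.85% × 167/365 = $1851.1836
Total = $4691.5342

$4691.53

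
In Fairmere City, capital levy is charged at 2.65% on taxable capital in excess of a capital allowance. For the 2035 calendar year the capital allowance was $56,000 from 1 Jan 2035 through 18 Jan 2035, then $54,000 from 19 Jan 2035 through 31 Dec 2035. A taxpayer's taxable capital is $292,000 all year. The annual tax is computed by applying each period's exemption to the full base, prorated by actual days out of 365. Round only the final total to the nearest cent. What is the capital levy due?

1 Jan – 18 Jan 2035: 18 days, exemption $56,000 → ($292,000 − $56,000) × 2.65% × 18/365 = $308.4164
19 Jan – 31 Dec 2035: 347 days, exemption $54,000 → ($292,000 − $54,000) × 2.65% × 347/365 = $5,995.9699
Total = $6,304.3863

$6,304.39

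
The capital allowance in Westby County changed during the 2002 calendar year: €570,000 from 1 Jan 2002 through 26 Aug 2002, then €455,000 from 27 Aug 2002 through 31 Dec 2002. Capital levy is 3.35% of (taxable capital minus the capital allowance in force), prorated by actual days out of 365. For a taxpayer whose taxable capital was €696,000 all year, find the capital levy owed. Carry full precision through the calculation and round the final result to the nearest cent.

1 Jan – 26 Aug 2002: 238 days, exemption €570,000 → (€696,000 − €570,000) × 3.35% × 238/365 = €2,752.3233
27 Aug – 31 Dec 2002: 127 days, exemption €455,000 → (€696,000 − €455,000) × 3.35% × 127/365 = €2,809.1356
Total = €5,561.4589

€5,561.46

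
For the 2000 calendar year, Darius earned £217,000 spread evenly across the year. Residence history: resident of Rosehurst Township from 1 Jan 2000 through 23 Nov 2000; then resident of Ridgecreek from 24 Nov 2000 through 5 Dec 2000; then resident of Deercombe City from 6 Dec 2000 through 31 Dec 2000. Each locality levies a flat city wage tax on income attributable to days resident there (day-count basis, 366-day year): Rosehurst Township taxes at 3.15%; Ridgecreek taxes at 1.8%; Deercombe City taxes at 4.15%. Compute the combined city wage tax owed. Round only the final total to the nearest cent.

Rosehurst Township, 1 Jan – 23 Nov 2000: 328 days → £217,000 × 3.15% × 328/366 = £6,125.8033
Ridgecreek, 24 Nov – 5 Dec 2000: 12 days → £217,000 × 1.8% × 12/366 = £128.0656
Deercombe City, 6 Dec – 31 Dec 2000: 26 days → £217,000 × 4.15% × 26/366 = £639.7350
Total = £6,893.6038

£6,893.60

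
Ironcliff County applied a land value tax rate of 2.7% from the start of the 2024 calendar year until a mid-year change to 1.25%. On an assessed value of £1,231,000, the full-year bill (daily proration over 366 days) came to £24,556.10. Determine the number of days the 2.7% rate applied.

188 days

Let d = days at the first rate; then 366 − d days at the second rate.
£1,231,000 × [2.7%·d + 1.25%·(366−d)] / 366 = £24,556.10
Solving gives d = 188, so the new rate took effect on 7 Jul 2024.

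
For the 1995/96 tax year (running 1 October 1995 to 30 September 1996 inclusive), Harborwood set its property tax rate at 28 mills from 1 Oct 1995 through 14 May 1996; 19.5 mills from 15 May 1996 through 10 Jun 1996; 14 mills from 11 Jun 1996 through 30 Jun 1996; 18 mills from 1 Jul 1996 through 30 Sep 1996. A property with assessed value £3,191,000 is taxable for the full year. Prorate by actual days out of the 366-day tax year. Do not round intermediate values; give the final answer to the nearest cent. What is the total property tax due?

1 Oct 1995 – 14 May 1996: 227 days at 28 mills → £3,191,000 × 2.8% × 227/366 = £55,415.2896
15 May – 10 Jun 1996: 27 days at 19.5 mills → £3,191,000 × 1.95% × 27/366 = £4,590.3320
11 Jun – 30 Jun 1996: 20 days at 14 mills → £3,191,000 × 1.4% × 20/366 = £2,441.2022
1 Jul – 30 Sep 1996: 92 days at 18 mills → £3,191,000 × 1.8% × 92/366 = £14,437.9672
Total = £76,884.7910

£76,884.79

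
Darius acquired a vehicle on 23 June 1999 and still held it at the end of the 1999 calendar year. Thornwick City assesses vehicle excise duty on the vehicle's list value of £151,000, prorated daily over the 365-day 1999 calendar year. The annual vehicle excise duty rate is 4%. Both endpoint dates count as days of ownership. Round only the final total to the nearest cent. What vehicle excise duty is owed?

Days held (23 June – 31 December 1999): 192 out of 365
Tax = £151,000 × 4% × 192/365 = £3,177.2055

£3,177.21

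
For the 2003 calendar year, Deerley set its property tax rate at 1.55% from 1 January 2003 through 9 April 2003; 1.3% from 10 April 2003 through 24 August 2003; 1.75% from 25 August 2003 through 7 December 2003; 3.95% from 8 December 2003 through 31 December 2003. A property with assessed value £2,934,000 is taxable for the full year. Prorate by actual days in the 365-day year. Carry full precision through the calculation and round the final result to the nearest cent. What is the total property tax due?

1 January – 9 April 2003: 99 days at 1.55% → £2,934,000 × 1.55% × 99/365 = £12,334.8575
10 April – 24 August 2003: 137 days at 1.3% → £2,934,000 × 1.3% × 137/365 = £14,316.3123
25 August – 7 December 2003: 105 days at 1.75% → £2,934,000 × 1.75% × 105/365 = £14,770.4795
8 December – 31 December 2003: 24 days at 3.95% → £2,934,000 × 3.95% × 24/365 = £7,620.3616
Total = £49,042.0110

£49,042.01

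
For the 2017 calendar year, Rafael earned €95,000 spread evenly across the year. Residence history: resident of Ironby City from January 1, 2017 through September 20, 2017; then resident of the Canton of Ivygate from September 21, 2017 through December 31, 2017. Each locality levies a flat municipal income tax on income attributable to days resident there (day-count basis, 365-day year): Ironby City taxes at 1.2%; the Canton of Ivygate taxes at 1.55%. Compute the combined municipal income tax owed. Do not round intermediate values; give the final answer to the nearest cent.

€1,232.92

Ironby City, January 1 – September 20, 2017: 263 days → €95,000 × 1.2% × 263/365 = €821.4247
The Canton of Ivygate, September 21 – December 31, 2017: 102 days → €95,000 × 1.55% × 102/365 = €411.4932
Total = €1,232.9178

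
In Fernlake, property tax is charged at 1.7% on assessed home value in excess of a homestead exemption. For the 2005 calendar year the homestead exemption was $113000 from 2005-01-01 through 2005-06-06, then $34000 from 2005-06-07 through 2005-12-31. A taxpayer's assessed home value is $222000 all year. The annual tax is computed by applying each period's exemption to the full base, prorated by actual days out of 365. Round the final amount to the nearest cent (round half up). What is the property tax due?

$2618.33

2005-01-01 to 2005-06-06: 157 days, exemption $113000 → ($222000 − $113000) × 1.7% × 157/365 = $797.0438
2005-06-07 to 2005-12-31: 208 days, exemption $34000 → ($222000 − $34000) × 1.7% × 208/365 = $1821.2822
Total = $2618.3260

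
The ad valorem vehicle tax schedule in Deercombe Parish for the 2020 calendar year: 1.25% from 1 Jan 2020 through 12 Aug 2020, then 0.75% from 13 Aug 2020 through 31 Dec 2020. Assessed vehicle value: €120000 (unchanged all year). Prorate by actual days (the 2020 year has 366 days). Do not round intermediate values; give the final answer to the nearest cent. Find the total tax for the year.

€1268.85

1 Jan – 12 Aug 2020: 225 days at 1.25% → €120000 × 1.25% × 225/366 = €922.1311
13 Aug – 31 Dec 2020: 141 days at 0.75% → €120000 × 0.75% × 141/366 = €346.7213
Total = €1268.8525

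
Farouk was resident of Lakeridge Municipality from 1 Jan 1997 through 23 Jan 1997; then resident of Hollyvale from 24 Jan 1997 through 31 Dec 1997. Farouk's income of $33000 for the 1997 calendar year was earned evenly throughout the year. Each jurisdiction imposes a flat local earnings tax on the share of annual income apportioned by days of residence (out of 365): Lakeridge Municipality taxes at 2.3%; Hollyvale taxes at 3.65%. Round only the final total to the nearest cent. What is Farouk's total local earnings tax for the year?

Lakeridge Municipality, 1 Jan – 23 Jan 1997: 23 days → $33000 × 2.3% × 23/365 = $47.8274
Hollyvale, 24 Jan – 31 Dec 1997: 342 days → $33000 × 3.65% × 342/365 = $1128.6000
Total = $1176.4274

$1176.43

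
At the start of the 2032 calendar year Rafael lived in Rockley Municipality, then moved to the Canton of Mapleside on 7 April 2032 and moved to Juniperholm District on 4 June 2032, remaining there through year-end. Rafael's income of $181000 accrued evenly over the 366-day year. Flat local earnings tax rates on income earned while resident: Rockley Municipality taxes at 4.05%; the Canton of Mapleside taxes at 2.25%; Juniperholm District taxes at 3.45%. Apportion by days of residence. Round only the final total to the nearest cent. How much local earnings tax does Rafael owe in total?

Rockley Municipality, 1 January – 6 April 2032: 97 days → $181000 × 4.05% × 97/366 = $1942.7828
The Canton of Mapleside, 7 April – 3 June 2032: 58 days → $181000 × 2.25% × 58/366 = $645.3689
Juniperholm District, 4 June – 31 December 2032: 211 days → $181000 × 3.45% × 211/366 = $3599.9713
Total = $6188.1230

$6188.12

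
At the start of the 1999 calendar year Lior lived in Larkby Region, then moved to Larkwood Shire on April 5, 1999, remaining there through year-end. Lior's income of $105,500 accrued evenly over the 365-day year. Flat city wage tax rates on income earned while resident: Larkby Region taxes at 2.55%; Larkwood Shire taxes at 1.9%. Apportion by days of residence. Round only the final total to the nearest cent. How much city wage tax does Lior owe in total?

$2,181.10

Larkby Region, January 1 – April 4, 1999: 94 days → $105,500 × 2.55% × 94/365 = $692.8315
Larkwood Shire, April 5 – December 31, 1999: 271 days → $105,500 × 1.9% × 271/365 = $1,488.2726
Total = $2,181.1041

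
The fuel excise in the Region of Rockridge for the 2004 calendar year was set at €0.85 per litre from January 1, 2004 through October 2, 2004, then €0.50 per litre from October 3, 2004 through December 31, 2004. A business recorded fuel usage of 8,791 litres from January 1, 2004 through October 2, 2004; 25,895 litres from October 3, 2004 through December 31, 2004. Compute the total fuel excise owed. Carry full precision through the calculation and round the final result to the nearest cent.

€20419.85

January 1 – October 2, 2004: 8,791 litres at €0.85/litre → €7472.35
October 3 – December 31, 2004: 25,895 litres at €0.50/litre → €12947.50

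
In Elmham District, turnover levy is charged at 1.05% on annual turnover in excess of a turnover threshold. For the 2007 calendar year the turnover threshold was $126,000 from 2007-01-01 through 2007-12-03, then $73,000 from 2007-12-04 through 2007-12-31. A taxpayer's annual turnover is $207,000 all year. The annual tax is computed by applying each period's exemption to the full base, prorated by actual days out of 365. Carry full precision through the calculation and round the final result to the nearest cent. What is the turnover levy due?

2007-01-01 to 2007-12-03: 337 days, exemption $126,000 → ($207,000 − $126,000) × 1.05% × 337/365 = $785.2562
2007-12-04 to 2007-12-31: 28 days, exemption $73,000 → ($207,000 − $73,000) × 1.05% × 28/365 = $107.9342
Total = $893.1904

$893.19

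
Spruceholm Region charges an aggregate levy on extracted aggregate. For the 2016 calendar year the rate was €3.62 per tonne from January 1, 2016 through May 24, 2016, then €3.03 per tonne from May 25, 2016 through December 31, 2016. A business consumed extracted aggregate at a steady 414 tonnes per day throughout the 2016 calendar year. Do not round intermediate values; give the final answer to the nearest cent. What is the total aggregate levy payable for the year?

January 1 – May 24, 2016: 145 days × 414 tonnes/day = 60,030 tonnes at €3.62/tonne → €217,308.60
May 25 – December 31, 2016: 221 days × 414 tonnes/day = 91,494 tonnes at €3.03/tonne → €277,226.82

€494,535.42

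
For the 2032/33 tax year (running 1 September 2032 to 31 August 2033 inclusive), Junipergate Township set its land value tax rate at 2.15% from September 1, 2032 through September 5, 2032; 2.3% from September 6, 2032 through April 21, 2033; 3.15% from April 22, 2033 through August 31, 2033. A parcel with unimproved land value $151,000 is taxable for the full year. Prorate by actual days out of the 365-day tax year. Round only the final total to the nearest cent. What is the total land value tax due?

September 1 – September 5, 2032: 5 days at 2.15% → $151,000 × 2.15% × 5/365 = $44.4726
September 6, 2032 – April 21, 2033: 228 days at 2.3% → $151,000 × 2.3% × 228/365 = $2,169.4356
April 22 – August 31, 2033: 132 days at 3.15% → $151,000 × 3.15% × 132/365 = $1,720.1589
Total = $3,934.0671

$3,934.07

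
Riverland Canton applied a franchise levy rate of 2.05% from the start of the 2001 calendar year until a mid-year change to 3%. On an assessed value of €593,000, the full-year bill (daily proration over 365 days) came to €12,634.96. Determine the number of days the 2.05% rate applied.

334 days

Let d = days at the first rate; then 365 − d days at the second rate.
€593,000 × [2.05%·d + 3%·(365−d)] / 365 = €12,634.96
Solving gives d = 334, so the new rate took effect on 1 December 2001.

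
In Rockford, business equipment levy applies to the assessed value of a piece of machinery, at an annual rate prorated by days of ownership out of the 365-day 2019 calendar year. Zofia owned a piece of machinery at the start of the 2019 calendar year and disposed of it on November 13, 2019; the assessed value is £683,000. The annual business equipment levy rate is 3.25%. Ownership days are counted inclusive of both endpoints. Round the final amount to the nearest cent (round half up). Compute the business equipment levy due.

£19,278.38

Days held (January 1 – November 13, 2019): 317 out of 365
Tax = £683,000 × 3.25% × 317/365 = £19,278.3767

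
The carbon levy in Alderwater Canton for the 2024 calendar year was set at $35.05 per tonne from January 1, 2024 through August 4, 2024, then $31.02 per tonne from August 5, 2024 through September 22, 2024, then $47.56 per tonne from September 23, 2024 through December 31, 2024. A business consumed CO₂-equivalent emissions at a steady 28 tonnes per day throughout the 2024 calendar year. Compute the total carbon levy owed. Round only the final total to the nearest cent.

$388,691.24

January 1 – August 4, 2024: 217 days × 28 tonnes/day = 6,076 tonnes at $35.05/tonne → $212,963.80
August 5 – September 22, 2024: 49 days × 28 tonnes/day = 1,372 tonnes at $31.02/tonne → $42,559.44
September 23 – December 31, 2024: 100 days × 28 tonnes/day = 2,800 tonnes at $47.56/tonne → $133,168.00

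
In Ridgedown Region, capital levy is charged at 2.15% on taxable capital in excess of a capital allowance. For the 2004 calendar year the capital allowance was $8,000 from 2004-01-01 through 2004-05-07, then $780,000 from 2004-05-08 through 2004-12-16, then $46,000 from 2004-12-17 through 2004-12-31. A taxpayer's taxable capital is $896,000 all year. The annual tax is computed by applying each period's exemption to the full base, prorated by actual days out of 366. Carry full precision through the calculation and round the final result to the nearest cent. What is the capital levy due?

$8,945.53

2004-01-01 to 2004-05-07: 128 days, exemption $8,000 → ($896,000 − $8,000) × 2.15% × 128/366 = $6,676.9836
2004-05-08 to 2004-12-16: 223 days, exemption $780,000 → ($896,000 − $780,000) × 2.15% × 223/366 = $1,519.5683
2004-12-17 to 2004-12-31: 15 days, exemption $46,000 → ($896,000 − $46,000) × 2.15% × 15/366 = $748.9754
Total = $8,945.5273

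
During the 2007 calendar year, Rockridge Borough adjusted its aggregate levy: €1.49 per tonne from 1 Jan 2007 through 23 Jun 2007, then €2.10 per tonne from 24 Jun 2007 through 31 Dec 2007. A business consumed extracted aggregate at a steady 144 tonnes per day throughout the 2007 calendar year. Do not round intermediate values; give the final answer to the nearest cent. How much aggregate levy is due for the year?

€95,091.84

1 Jan – 23 Jun 2007: 174 days × 144 tonnes/day = 25,056 tonnes at €1.49/tonne → €37,333.44
24 Jun – 31 Dec 2007: 191 days × 144 tonnes/day = 27,504 tonnes at €2.10/tonne → €57,758.40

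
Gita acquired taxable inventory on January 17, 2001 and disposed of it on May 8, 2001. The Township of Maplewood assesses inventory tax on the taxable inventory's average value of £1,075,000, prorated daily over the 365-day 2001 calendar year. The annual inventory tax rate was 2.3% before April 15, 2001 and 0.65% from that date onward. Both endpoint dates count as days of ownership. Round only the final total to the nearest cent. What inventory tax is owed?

£6,420.55

January 17 – April 14, 2001: 88 days at 2.3% → £1,075,000 × 2.3% × 88/365 = £5,961.0959
April 15 – May 8, 2001: 24 days at 0.65% → £1,075,000 × 0.65% × 24/365 = £459.4521
Total = £6,420.5479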